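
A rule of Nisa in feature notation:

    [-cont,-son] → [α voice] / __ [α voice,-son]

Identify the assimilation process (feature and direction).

regressive voicing assimilation

The rule copies [voice] from the environment onto the target, so the assimilating feature is voicing.
The conditioning segment sits to the right of the focus bar, meaning the trigger follows the segment that changes — regressive assimilation.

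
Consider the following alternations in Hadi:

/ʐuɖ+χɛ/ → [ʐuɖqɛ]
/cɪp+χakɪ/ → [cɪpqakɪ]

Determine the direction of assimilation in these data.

Underlying /χ/ is realised as [q] next to /ɖ/; /ɖ/ itself does not change.
/χ/ is a fricative while /ɖ/ is a stop; the output [q] is a stop, matching the trigger — so the feature that spreads is manner.
The other alternating form patterns the same way: /χ/ → [q] after /p/ (fricative → stop, matching a stop) — only manner changes, and always toward the preceding segment.
Since the segment that changes follows the conditioning segment, the assimilation is progressive.

progressive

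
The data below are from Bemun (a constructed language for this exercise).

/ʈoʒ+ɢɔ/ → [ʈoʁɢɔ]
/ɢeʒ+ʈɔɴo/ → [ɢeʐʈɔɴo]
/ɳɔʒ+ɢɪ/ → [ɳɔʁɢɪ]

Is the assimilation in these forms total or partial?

Underlying /ʒ/ is realised as [ʁ] next to /ɢ/; /ɢ/ itself does not change.
The change postalveolar → uvular matches the place of the following /ɢ/, identifying this as place assimilation.
Manner and voice are unchanged, so the assimilation is partial, not total.
Checking the remaining alternation: /ʒ/ → [ʐ] before /ʈ/ (postalveolar → retroflex, matching retroflex) — only place changes, and always toward the following segment.

partial assimilation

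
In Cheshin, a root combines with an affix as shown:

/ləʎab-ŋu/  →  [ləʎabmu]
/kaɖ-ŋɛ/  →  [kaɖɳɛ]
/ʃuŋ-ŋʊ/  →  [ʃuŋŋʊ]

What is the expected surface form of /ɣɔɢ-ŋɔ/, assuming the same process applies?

The data show progressive place assimilation: /ŋ/ → [m] after /b/; /ŋ/ → [ɳ] after /ɖ/. In each pair only place changes, matching the preceding consonant, while manner and voice stay constant.
No alternation appears in [ʃuŋŋʊ]: there the adjacent consonants already agree in place (/ŋ/ and /ŋ/ are both velar), so this form is consistent with the same rule.
The rule targets /ŋ/ (voiced velar nasal), which sits after the trigger /ɢ/ (uvular).
A voiced uvular nasal is [ɴ], so the surface segment is [ɴ].

[ɣɔɢɴɔ]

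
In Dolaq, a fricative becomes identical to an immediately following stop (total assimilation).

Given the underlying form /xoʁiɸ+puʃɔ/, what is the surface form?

[xoʁippuʃɔ]

/ɸ/ is the segment targeted by the rule; it sits immediately before /p/, so it assimilates completely and surfaces as [p].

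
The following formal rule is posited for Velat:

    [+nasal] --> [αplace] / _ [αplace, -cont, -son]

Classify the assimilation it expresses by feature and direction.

The rule copies the place features (abbreviated [place]) from the environment onto the target, so the assimilating feature is place.
The conditioning segment sits to the right of the focus bar, meaning the trigger follows the segment that changes — regressive assimilation.

regressive place assimilation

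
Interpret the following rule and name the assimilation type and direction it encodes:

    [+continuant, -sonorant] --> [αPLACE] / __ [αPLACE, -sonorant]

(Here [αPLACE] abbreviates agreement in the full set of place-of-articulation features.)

The shared variable α links the value of the place features (abbreviated [PLACE]) on the target to the same value on the neighbouring segment, so place is the feature that assimilates.
Since the environment is written after the underscore, the trigger follows the target; the direction is regressive.

regressive place assimilation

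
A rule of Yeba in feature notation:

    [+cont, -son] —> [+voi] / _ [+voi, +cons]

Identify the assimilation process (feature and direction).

The target ([+cont, -son], fricatives) acquires [+voi] next to a voiced consonant ([+voi, +cons]) — it takes on the voicing of its neighbour, so the feature that spreads is voicing.
The conditioning segment sits to the right of the focus bar, meaning the trigger follows the segment that changes — regressive assimilation.

regressive voicing assimilation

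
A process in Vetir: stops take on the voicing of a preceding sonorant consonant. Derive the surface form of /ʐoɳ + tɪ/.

The rule targets /t/ (voiceless alveolar stop), which sits after the trigger /ɳ/ (voiced).
The voiced alveolar stop is [d], so /t/ → [d].

[ʐoɳdɪ]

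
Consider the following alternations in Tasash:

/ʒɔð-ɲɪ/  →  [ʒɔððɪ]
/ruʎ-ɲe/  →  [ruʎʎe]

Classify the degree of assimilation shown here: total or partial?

total assimilation

Comparing underlying and surface forms, /ɲ/ → [ð] is the alternation; the neighbouring /ð/ is constant.
The output [ð] is identical to the trigger /ð/ — every feature (place, manner, voicing) has been copied — so this is total assimilation.
The remaining alternation confirms this: /ɲ/ → [ʎ] after /ʎ/ — in each case the output is a copy of the preceding consonant.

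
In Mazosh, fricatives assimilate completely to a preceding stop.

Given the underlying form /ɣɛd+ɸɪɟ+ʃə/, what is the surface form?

[ɣɛddɪɟɟə]

/ɸ/ is the segment targeted by the rule; it sits immediately after /d/, so it assimilates completely and surfaces as [d].
The same rule applies at the second boundary: /ʃ/ → [ɟ] next to /ɟ/.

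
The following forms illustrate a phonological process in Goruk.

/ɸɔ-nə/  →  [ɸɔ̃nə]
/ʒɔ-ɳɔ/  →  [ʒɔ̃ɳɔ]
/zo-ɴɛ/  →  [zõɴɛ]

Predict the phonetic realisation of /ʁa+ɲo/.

[ʁãɲo]

The data show regressive nasality assimilation (vowel nasalisation): /ɔ/ → [ɔ̃] before /n/; /ɔ/ → [ɔ̃] before /ɳ/; /o/ → [õ] before /ɴ/ — a vowel is nasalised by an immediately following nasal consonant.
The vowel /a/ is adjacent to the following nasal /ɲ/, so it acquires [+nasal] and surfaces as [ã].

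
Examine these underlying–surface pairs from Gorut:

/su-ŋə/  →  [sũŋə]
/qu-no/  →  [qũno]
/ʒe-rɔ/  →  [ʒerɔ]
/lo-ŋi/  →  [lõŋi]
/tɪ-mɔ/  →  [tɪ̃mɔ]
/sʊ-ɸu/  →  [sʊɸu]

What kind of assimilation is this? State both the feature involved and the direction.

regressive nasality assimilation (vowel nasalisation)

The vowel /u/ surfaces as nasalised [ũ] next to the following nasal /ŋ/ — it has acquired the [+nasal] feature of its neighbour.
Likewise in the remaining data: /u/ → [ũ] before /n/; /o/ → [õ] before /ŋ/; /ɪ/ → [ɪ̃] before /m/ — each time a vowel is nasalised next to a following nasal.
No change occurs in [ʒerɔ], [sʊɸu] because the vowel at the boundary is adjacent to an oral consonant, not a nasal (/e/ next to /r/; /ʊ/ next to /ɸ/).
Because the conditioning nasal is to the right of the vowel that changes, the process is regressive (anticipatory).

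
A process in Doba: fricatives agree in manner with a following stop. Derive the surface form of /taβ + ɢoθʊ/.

[tabɢoθʊ]

/β/ is a voiced bilabial fricative. The following trigger /ɢ/ is a stop, so /β/ must become a stop as well.
The voiced bilabial stop is [b], so /β/ → [b].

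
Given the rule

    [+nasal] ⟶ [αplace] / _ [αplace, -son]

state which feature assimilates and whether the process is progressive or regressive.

The rule copies the place features (abbreviated [place]) from the environment onto the target, so the assimilating feature is place.
Since the environment is written after the underscore, the trigger follows the target; the direction is regressive.

regressive place assimilation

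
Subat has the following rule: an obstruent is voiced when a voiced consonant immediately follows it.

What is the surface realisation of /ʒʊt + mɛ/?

The rule targets /t/ (voiceless alveolar stop), which sits before the trigger /m/ (voiced).
Changing only its voicing to voiced gives [d] — the voiced alveolar stop.

[ʒʊdmɛ]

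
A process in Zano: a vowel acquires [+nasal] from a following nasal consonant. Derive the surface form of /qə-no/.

[qə̃no]

The vowel /ə/ is adjacent to the following nasal /n/, so it acquires [+nasal] and surfaces as [ə̃].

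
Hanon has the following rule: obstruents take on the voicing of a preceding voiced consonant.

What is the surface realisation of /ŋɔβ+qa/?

[ŋɔβɢa]

/q/ is a voiceless uvular stop. The preceding trigger /β/ is voiced, so /q/ must become voiced as well.
Changing only its voicing to voiced gives [ɢ] — the voiced uvular stop.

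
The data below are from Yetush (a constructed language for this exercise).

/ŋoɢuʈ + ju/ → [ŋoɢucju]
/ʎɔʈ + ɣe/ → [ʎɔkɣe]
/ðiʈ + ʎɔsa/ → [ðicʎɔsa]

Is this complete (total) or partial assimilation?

Comparing underlying and surface forms, /ʈ/ → [c] is the alternation; the neighbouring /j/ is constant.
/ʈ/ is retroflex while /j/ is palatal; the output [c] is palatal, matching the trigger — so the feature that spreads is place.
Manner and voice are unchanged, so the assimilation is partial, not total.
The other alternating forms pattern the same way: /ʈ/ → [k] before /ɣ/ (retroflex → velar, matching velar); /ʈ/ → [c] before /ʎ/ (retroflex → palatal, matching palatal) — only place changes, and always toward the following segment.

partial assimilation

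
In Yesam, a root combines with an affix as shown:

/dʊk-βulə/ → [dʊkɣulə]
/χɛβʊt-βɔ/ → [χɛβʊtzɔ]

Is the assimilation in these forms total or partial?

Comparing underlying and surface forms, /β/ → [ɣ] is the alternation; the neighbouring /k/ is constant.
/β/ is bilabial while /k/ is velar; the output [ɣ] is velar, matching the trigger — so the feature that spreads is place.
Manner and voice are unchanged, so the assimilation is partial, not total.
The other alternating form patterns the same way: /β/ → [z] after /t/ (bilabial → alveolar, matching alveolar) — only place changes, and always toward the preceding segment.

partial assimilation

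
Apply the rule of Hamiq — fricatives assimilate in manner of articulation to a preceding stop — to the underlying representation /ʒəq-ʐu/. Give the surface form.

[ʒəqɖu]

/ʐ/ is a voiced retroflex fricative. The preceding trigger /q/ is a stop, so /ʐ/ must become a stop as well.
A voiced retroflex stop is [ɖ], so the surface segment is [ɖ].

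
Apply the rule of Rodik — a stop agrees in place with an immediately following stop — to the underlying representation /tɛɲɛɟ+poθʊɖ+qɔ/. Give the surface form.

/ɟ/ is a voiced palatal stop. The following trigger /p/ is bilabial, so /ɟ/ must become bilabial as well.
Changing only its place to bilabial gives [b] — the voiced bilabial stop.
At the second juncture, /ɖ/ likewise becomes [ɢ] adjacent to /q/.

[tɛɲɛbpoθʊɢqɔ]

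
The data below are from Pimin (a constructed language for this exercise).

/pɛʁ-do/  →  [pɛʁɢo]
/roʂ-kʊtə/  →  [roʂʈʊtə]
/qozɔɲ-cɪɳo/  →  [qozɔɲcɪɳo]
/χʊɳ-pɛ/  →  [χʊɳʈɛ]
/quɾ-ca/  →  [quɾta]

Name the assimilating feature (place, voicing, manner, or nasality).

place

Underlying /d/ is realised as [ɢ] next to /ʁ/; /ʁ/ itself does not change.
/d/ is alveolar while /ʁ/ is uvular; the output [ɢ] is uvular, matching the trigger — so the feature that spreads is place.
The other alternating forms pattern the same way: /k/ → [ʈ] after /ʂ/ (velar → retroflex, matching retroflex); /p/ → [ʈ] after /ɳ/ (bilabial → retroflex, matching retroflex); /c/ → [t] after /ɾ/ (palatal → alveolar, matching alveolar) — only place changes, and always toward the preceding segment.
No alternation appears in [qozɔɲcɪɳo]: there the adjacent consonants already agree in place (/c/ and /ɲ/ are both palatal), so this form is consistent with the same rule.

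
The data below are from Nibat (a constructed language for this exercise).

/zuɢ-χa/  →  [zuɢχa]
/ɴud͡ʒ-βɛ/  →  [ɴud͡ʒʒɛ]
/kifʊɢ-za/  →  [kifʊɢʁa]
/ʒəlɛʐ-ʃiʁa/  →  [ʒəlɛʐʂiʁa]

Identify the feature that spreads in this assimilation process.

place

Underlying /β/ is realised as [ʒ] next to /d͡ʒ/; /d͡ʒ/ itself does not change.
/β/ is bilabial while /d͡ʒ/ is postalveolar; the output [ʒ] is postalveolar, matching the trigger — so the feature that spreads is place.
Checking the remaining alternations: /z/ → [ʁ] after /ɢ/ (alveolar → uvular, matching uvular); /ʃ/ → [ʂ] after /ʐ/ (postalveolar → retroflex, matching retroflex) — only place changes, and always toward the preceding segment.
No alternation appears in [zuɢχa]: there the adjacent consonants already agree in place (/χ/ and /ɢ/ are both uvular), so this form is consistent with the same rule.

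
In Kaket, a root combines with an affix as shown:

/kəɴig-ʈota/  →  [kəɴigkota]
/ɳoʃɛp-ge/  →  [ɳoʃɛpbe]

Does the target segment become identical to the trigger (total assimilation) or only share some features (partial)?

partial assimilation

Underlying /ʈ/ is realised as [k] next to /g/; /g/ itself does not change.
/ʈ/ is retroflex while /g/ is velar; the output [k] is velar, matching the trigger — so the feature that spreads is place.
Manner and voice are unchanged, so the assimilation is partial, not total.
Checking the remaining alternation: /g/ → [b] after /p/ (velar → bilabial, matching bilabial) — only place changes, and always toward the preceding segment.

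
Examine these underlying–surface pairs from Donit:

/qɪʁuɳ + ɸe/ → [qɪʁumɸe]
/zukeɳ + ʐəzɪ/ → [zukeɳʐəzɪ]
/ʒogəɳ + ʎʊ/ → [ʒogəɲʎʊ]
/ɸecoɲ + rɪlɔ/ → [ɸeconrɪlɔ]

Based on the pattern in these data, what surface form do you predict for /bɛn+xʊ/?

The data show regressive place assimilation: /ɳ/ → [m] before /ɸ/; /ɳ/ → [ɲ] before /ʎ/; /ɲ/ → [n] before /r/. In each pair only place changes, matching the following consonant, while manner and voice stay constant.
No alternation appears in [zukeɳʐəzɪ]: there the adjacent consonants already agree in place (/ɳ/ and /ʐ/ are both retroflex), so this form is consistent with the same rule.
The rule targets /n/ (voiced alveolar nasal), which sits before the trigger /x/ (velar).
A voiced velar nasal is [ŋ], so the surface segment is [ŋ].

[bɛŋxʊ]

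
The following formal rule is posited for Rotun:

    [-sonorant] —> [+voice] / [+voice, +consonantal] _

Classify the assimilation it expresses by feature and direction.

The structural change is [+voice], and the conditioning segment [+voice, +consonantal] (a voiced consonant) is itself voiced, so the target comes to share the voicing of its neighbour — voicing assimilation.
Since the environment is written before the underscore, the trigger precedes the target; the direction is progressive.

progressive voicing assimilation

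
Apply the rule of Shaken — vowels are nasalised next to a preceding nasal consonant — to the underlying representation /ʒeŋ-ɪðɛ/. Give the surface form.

The vowel /ɪ/ is adjacent to the preceding nasal /ŋ/, so it acquires [+nasal] and surfaces as [ɪ̃].

[ʒeŋɪ̃ðɛ]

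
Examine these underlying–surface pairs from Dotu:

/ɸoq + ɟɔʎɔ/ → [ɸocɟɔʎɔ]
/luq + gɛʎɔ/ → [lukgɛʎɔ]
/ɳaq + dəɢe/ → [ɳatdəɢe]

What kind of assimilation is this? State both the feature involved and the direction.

regressive place assimilation

Underlying /q/ is realised as [c] next to /ɟ/; /ɟ/ itself does not change.
/q/ is uvular while /ɟ/ is palatal; the output [c] is palatal, matching the trigger — so the feature that spreads is place.
Manner and voice are unchanged, so the assimilation is partial, not total.
The other alternating forms pattern the same way: /q/ → [k] before /g/ (uvular → velar, matching velar); /q/ → [t] before /d/ (uvular → alveolar, matching alveolar) — only place changes, and always toward the following segment.
The trigger is the following segment, so the direction is regressive (anticipatory).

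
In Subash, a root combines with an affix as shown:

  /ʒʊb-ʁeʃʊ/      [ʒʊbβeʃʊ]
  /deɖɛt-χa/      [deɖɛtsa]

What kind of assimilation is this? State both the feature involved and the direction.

Comparing underlying and surface forms, /ʁ/ → [β] is the alternation; the neighbouring /b/ is constant.
/ʁ/ is uvular while /b/ is bilabial; the output [β] is bilabial, matching the trigger — so the feature that spreads is place.
Manner and voice are unchanged, so the assimilation is partial, not total.
The same holds elsewhere in the data: /χ/ → [s] after /t/ (uvular → alveolar, matching alveolar) — only place changes, and always toward the preceding segment.
Since the segment that changes follows the conditioning segment, the assimilation is progressive.

progressive place assimilation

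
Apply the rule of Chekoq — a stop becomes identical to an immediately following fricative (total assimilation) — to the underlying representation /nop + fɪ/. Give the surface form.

[noffɪ]

/p/ is the segment targeted by the rule; it sits immediately before /f/, so it assimilates completely and surfaces as [f].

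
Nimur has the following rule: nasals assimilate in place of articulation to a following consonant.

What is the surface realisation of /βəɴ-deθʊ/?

/ɴ/ is a voiced uvular nasal. The following trigger /d/ is alveolar, so /ɴ/ must become alveolar as well.
Changing only its place to alveolar gives [n] — the voiced alveolar nasal.

[βəndeθʊ]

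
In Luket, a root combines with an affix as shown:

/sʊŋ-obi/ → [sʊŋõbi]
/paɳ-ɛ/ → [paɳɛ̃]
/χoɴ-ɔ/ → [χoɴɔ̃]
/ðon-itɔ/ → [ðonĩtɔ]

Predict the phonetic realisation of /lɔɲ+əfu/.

The data show progressive nasality assimilation (vowel nasalisation): /o/ → [õ] after /ŋ/; /ɛ/ → [ɛ̃] after /ɳ/; /ɔ/ → [ɔ̃] after /ɴ/; /i/ → [ĩ] after /n/ — a vowel is nasalised by an immediately preceding nasal consonant.
The vowel /ə/ is adjacent to the preceding nasal /ɲ/, so it acquires [+nasal] and surfaces as [ə̃].

[lɔɲə̃fu]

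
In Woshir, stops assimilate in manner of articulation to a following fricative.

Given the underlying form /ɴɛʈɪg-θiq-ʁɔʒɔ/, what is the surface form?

[ɴɛʈɪɣθiχʁɔʒɔ]

/g/ is a voiced velar stop. The following trigger /θ/ is a fricative, so /g/ must become a fricative as well.
The voiced velar fricative is [ɣ], so /g/ → [ɣ].
The same rule applies at the second boundary: /q/ → [χ] next to /ʁ/.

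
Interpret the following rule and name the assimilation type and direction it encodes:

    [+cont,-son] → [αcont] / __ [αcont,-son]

regressive manner assimilation

The rule copies [cont] (continuancy) from the environment onto the target fricatives; since [±cont] encodes the stop/fricative manner contrast, the assimilating dimension is manner.
The conditioning segment sits to the right of the focus bar, meaning the trigger follows the segment that changes — regressive assimilation.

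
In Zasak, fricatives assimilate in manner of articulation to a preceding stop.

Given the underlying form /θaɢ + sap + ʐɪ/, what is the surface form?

[θaɢtapɖɪ]

/s/ is a voiceless alveolar fricative. The preceding trigger /ɢ/ is a stop, so /s/ must become a stop as well.
The voiceless alveolar stop is [t], so /s/ → [t].
At the second juncture, /ʐ/ likewise becomes [ɖ] adjacent to /p/.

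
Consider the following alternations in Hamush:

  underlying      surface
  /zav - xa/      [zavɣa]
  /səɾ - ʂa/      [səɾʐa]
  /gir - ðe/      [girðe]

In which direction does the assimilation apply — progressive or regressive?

Underlying /x/ is realised as [ɣ] next to /v/; /v/ itself does not change.
The change voiceless → voiced matches the voicing of the preceding /v/, identifying this as voicing assimilation.
The same holds elsewhere in the data: /ʂ/ → [ʐ] after /ɾ/ (voiceless → voiced, matching voiced) — only voicing changes, and always toward the preceding segment.
No alternation appears in [girðe]: there the adjacent consonants already agree in voicing (/ð/ and /r/ are both voiced), so this form is consistent with the same rule.
Since the segment that changes follows the conditioning segment, the assimilation is progressive.

progressive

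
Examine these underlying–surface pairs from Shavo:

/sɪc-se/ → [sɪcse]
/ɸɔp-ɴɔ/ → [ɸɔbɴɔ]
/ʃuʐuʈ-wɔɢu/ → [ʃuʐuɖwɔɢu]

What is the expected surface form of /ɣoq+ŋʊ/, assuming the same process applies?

[ɣoɢŋʊ]

The data show regressive voicing assimilation: /p/ → [b] before /ɴ/; /ʈ/ → [ɖ] before /w/. In each pair only voicing changes, matching the following consonant, while place and manner stay constant.
No alternation appears in [sɪcse]: there the adjacent consonants already agree in voicing (/c/ and /s/ are both voiceless), so this form is consistent with the same rule.
/q/ is a voiceless uvular stop. The following trigger /ŋ/ is voiced, so /q/ must become voiced as well.
The voiced uvular stop is [ɢ], so /q/ → [ɢ].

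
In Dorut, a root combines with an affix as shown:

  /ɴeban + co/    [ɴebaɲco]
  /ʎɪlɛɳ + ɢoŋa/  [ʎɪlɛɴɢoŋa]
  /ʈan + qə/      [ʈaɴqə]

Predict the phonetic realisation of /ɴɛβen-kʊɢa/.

[ɴɛβeŋkʊɢa]

The data show regressive place assimilation: /n/ → [ɲ] before /c/; /ɳ/ → [ɴ] before /ɢ/; /n/ → [ɴ] before /q/. In each pair only place changes, matching the following consonant, while manner and voice stay constant.
The rule targets /n/ (voiced alveolar nasal), which sits before the trigger /k/ (velar).
Changing only its place to velar gives [ŋ] — the voiced velar nasal.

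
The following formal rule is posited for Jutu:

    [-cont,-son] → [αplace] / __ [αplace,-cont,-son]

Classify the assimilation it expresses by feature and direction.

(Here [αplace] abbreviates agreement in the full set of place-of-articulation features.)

The shared variable α links the value of the place features (abbreviated [place]) on the target to the same value on the neighbouring segment, so place is the feature that assimilates.
Since the environment is written after the underscore, the trigger follows the target; the direction is regressive.

regressive place assimilation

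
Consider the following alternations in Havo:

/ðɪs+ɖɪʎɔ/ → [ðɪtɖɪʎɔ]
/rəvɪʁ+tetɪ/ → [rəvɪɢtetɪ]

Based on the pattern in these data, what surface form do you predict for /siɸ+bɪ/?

[sipbɪ]

The data show regressive manner assimilation: /s/ → [t] before /ɖ/; /ʁ/ → [ɢ] before /t/. In each pair only manner changes, matching the following consonant, while place and voice stay constant.
/ɸ/ is a voiceless bilabial fricative. The following trigger /b/ is a stop, so /ɸ/ must become a stop as well.
A voiceless bilabial stop is [p], so the surface segment is [p].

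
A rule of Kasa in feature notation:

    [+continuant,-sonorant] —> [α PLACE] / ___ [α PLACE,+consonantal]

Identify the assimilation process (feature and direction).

regressive place assimilation

The shared variable α links the value of the place features (abbreviated [PLACE]) on the target to the same value on the neighbouring segment, so place is the feature that assimilates.
The conditioning segment sits to the right of the focus bar, meaning the trigger follows the segment that changes — regressive assimilation.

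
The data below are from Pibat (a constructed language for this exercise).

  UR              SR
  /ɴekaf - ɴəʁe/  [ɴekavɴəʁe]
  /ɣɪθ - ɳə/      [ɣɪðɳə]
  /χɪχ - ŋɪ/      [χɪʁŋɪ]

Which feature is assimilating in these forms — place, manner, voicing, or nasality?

voicing

Underlying /f/ is realised as [v] next to /ɴ/; /ɴ/ itself does not change.
/f/ is voiceless while /ɴ/ is voiced; the output [v] is voiced, matching the trigger — so the feature that spreads is voicing.
The other alternating forms pattern the same way: /θ/ → [ð] before /ɳ/ (voiceless → voiced, matching voiced); /χ/ → [ʁ] before /ŋ/ (voiceless → voiced, matching voiced) — only voicing changes, and always toward the following segment.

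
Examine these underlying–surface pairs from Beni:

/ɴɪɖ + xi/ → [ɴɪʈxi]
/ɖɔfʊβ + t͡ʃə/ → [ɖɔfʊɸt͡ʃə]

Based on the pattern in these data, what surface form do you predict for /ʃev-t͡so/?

The data show regressive voicing assimilation: /ɖ/ → [ʈ] before /x/; /β/ → [ɸ] before /t͡ʃ/. In each pair only voicing changes, matching the following consonant, while place and manner stay constant.
/v/ is a voiced labiodental fricative. The following trigger /t͡s/ is voiceless, so /v/ must become voiceless as well.
A voiceless labiodental fricative is [f], so the surface segment is [f].

[ʃeft͡so]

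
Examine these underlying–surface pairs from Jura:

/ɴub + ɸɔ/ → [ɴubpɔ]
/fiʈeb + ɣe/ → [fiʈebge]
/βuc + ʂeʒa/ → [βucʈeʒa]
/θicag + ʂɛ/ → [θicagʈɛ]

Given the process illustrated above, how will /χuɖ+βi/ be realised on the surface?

[χuɖbi]

The data show progressive manner assimilation: /ɸ/ → [p] after /b/; /ɣ/ → [g] after /b/; /ʂ/ → [ʈ] after /c/; /ʂ/ → [ʈ] after /g/. In each pair only manner changes, matching the preceding consonant, while place and voice stay constant.
The rule targets /β/ (voiced bilabial fricative), which sits after the trigger /ɖ/ (stop).
The voiced bilabial stop is [b], so /β/ → [b].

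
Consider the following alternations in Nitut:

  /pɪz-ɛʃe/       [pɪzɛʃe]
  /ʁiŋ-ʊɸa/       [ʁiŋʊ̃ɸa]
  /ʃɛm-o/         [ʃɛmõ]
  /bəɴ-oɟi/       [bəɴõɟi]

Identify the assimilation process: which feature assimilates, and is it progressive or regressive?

progressive nasality assimilation (vowel nasalisation)

The vowel /ʊ/ surfaces as nasalised [ʊ̃] next to the preceding nasal /ŋ/ — it has acquired the [+nasal] feature of its neighbour.
Likewise in the remaining data: /o/ → [õ] after /m/; /o/ → [õ] after /ɴ/ — each time a vowel is nasalised next to a preceding nasal.
No change occurs in [pɪzɛʃe] because the vowel at the boundary is adjacent to an oral consonant, not a nasal (/ɛ/ next to /z/).
Because the conditioning nasal is to the left of the vowel that changes, the process is progressive (perseverative).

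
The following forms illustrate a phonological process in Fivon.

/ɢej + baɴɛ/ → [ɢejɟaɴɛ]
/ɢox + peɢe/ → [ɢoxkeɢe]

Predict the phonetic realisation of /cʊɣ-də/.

The data show progressive place assimilation: /b/ → [ɟ] after /j/; /p/ → [k] after /x/. In each pair only place changes, matching the preceding consonant, while manner and voice stay constant.
The rule targets /d/ (voiced alveolar stop), which sits after the trigger /ɣ/ (velar).
Changing only its place to velar gives [g] — the voiced velar stop.

[cʊɣgə]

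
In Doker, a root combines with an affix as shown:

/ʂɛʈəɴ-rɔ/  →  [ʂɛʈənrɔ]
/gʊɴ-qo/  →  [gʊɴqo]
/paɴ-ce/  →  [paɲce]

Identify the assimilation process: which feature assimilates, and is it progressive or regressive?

Underlying /ɴ/ is realised as [n] next to /r/; /r/ itself does not change.
/ɴ/ is uvular while /r/ is alveolar; the output [n] is alveolar, matching the trigger — so the feature that spreads is place.
Manner and voice are unchanged, so the assimilation is partial, not total.
The same holds elsewhere in the data: /ɴ/ → [ɲ] before /c/ (uvular → palatal, matching palatal) — only place changes, and always toward the following segment.
Nothing changes in [gʊɴqo]: there the adjacent consonants already agree in place (/ɴ/ and /q/ are both uvular), so this form is consistent with the same rule.
Since the segment that changes precedes the conditioning segment, the assimilation is regressive.

regressive place assimilation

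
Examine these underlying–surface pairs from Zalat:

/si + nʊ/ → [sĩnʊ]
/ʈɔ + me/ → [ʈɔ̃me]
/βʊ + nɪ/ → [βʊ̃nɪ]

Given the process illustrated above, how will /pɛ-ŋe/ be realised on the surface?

[pɛ̃ŋe]

The data show regressive nasality assimilation (vowel nasalisation): /i/ → [ĩ] before /n/; /ɔ/ → [ɔ̃] before /m/; /ʊ/ → [ʊ̃] before /n/ — a vowel is nasalised by an immediately following nasal consonant.
/ɛ/ sits next to the nasal /ŋ/ and is therefore nasalised to [ɛ̃].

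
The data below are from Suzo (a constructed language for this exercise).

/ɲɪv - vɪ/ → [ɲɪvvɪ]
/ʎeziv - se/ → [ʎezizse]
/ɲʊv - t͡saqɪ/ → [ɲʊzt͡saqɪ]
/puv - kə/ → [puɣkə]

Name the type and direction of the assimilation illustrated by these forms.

Comparing underlying and surface forms, /v/ → [z] is the alternation; the neighbouring /s/ is constant.
The change labiodental → alveolar matches the place of the following /s/, identifying this as place assimilation.
Manner and voice are unchanged, so the assimilation is partial, not total.
Checking the remaining alternations: /v/ → [z] before /t͡s/ (labiodental → alveolar, matching alveolar); /v/ → [ɣ] before /k/ (labiodental → velar, matching velar) — only place changes, and always toward the following segment.
No alternation appears in [ɲɪvvɪ]: there the adjacent consonants already agree in place (/v/ and /v/ are both labiodental), so this form is consistent with the same rule.
The trigger is the following segment, so the direction is regressive (anticipatory).

regressive place assimilation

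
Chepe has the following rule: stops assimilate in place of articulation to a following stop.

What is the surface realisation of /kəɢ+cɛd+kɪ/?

The rule targets /ɢ/ (voiced uvular stop), which sits before the trigger /c/ (palatal).
Changing only its place to palatal gives [ɟ] — the voiced palatal stop.
At the second juncture, /d/ likewise becomes [g] adjacent to /k/.

[kəɟcɛgkɪ]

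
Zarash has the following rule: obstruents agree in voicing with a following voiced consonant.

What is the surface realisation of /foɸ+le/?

The rule targets /ɸ/ (voiceless bilabial fricative), which sits before the trigger /l/ (voiced).
The voiced bilabial fricative is [β], so /ɸ/ → [β].

[foβle]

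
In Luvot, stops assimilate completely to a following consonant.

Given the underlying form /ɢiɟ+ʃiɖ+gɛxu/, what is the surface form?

[ɢiʃʃiggɛxu]

/ɟ/ is the segment targeted by the rule; it sits immediately before /ʃ/, so it assimilates completely and surfaces as [ʃ].
The same rule applies at the second boundary: /ɖ/ → [g] next to /g/.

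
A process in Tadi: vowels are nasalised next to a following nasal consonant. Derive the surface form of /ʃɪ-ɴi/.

The vowel /ɪ/ is adjacent to the following nasal /ɴ/, so it acquires [+nasal] and surfaces as [ɪ̃].

[ʃɪ̃ɴi]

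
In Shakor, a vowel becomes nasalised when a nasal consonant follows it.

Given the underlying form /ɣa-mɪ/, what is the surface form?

[ɣãmɪ]

The vowel /a/ is adjacent to the following nasal /m/, so it acquires [+nasal] and surfaces as [ã].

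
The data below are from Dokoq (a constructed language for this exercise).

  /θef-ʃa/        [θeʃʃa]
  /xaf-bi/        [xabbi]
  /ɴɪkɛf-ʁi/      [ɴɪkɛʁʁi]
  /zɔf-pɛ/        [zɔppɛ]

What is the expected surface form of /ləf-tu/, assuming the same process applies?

The data show regressive total assimilation (/f/ → [ʃ] before /ʃ/; /f/ → [b] before /b/; /f/ → [ʁ] before /ʁ/; /f/ → [p] before /p/): in every case the target segment becomes identical to its following neighbour, copying more than a single feature.
/f/ is the segment targeted by the rule; it sits immediately before /t/, so it assimilates completely and surfaces as [t].

[ləttu]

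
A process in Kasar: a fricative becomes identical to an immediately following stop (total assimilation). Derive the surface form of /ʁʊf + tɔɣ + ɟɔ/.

/f/ is the segment targeted by the rule; it sits immediately before /t/, so it assimilates completely and surfaces as [t].
At the second juncture, /ɣ/ likewise becomes [ɟ] adjacent to /ɟ/.

[ʁʊttɔɟɟɔ]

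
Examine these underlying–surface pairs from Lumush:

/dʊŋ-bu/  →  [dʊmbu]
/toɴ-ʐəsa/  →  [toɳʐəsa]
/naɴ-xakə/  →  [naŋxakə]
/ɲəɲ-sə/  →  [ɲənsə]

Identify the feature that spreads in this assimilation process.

Underlying /ŋ/ is realised as [m] next to /b/; /b/ itself does not change.
The change velar → bilabial matches the place of the following /b/, identifying this as place assimilation.
The other alternating forms pattern the same way: /ɴ/ → [ɳ] before /ʐ/ (uvular → retroflex, matching retroflex); /ɴ/ → [ŋ] before /x/ (uvular → velar, matching velar); /ɲ/ → [n] before /s/ (palatal → alveolar, matching alveolar) — only place changes, and always toward the following segment.

place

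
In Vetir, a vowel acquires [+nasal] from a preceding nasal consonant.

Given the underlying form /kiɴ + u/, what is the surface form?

[kiɴũ]

/u/ sits next to the nasal /ɴ/ and is therefore nasalised to [ũ].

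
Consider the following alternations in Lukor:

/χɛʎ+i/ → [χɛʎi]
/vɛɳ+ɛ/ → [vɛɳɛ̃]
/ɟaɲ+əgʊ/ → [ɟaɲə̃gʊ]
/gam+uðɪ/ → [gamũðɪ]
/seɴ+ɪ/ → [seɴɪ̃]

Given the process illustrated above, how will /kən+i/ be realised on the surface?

The data show progressive nasality assimilation (vowel nasalisation): /ɛ/ → [ɛ̃] after /ɳ/; /ə/ → [ə̃] after /ɲ/; /u/ → [ũ] after /m/; /ɪ/ → [ɪ̃] after /ɴ/ — a vowel is nasalised by an immediately preceding nasal consonant.
No change occurs in [χɛʎi] because the vowel at the boundary is adjacent to an oral consonant, not a nasal (/i/ next to /ʎ/).
The vowel /i/ is adjacent to the preceding nasal /n/, so it acquires [+nasal] and surfaces as [ĩ].

[kənĩ]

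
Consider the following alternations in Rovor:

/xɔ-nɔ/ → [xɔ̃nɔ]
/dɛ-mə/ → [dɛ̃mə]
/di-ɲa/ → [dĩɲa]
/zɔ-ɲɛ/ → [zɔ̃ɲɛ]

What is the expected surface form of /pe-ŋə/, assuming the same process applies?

[pẽŋə]

The data show regressive nasality assimilation (vowel nasalisation): /ɔ/ → [ɔ̃] before /n/; /ɛ/ → [ɛ̃] before /m/; /i/ → [ĩ] before /ɲ/; /ɔ/ → [ɔ̃] before /ɲ/ — a vowel is nasalised by an immediately following nasal consonant.
The vowel /e/ is adjacent to the following nasal /ŋ/, so it acquires [+nasal] and surfaces as [ẽ].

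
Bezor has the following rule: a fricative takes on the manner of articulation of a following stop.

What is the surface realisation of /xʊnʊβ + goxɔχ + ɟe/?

[xʊnʊbgoxɔqɟe]

/β/ is a voiced bilabial fricative. The following trigger /g/ is a stop, so /β/ must become a stop as well.
A voiced bilabial stop is [b], so the surface segment is [b].
The same rule applies at the second boundary: /χ/ → [q] next to /ɟ/.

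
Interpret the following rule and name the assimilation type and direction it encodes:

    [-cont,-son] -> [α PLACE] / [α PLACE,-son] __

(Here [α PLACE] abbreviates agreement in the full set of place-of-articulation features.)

progressive place assimilation

The shared variable α links the value of the place features (abbreviated [PLACE]) on the target to the same value on the neighbouring segment, so place is the feature that assimilates.
The conditioning segment sits to the left of the focus bar, meaning the trigger precedes the segment that changes — progressive assimilation.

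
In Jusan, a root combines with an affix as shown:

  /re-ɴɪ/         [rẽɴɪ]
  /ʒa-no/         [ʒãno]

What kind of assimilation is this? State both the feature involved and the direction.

The vowel /e/ surfaces as nasalised [ẽ] next to the following nasal /ɴ/ — it has acquired the [+nasal] feature of its neighbour.
The other form shows the same pattern: /a/ → [ã] before /n/ — each time a vowel is nasalised next to a following nasal.
Because the conditioning nasal is to the right of the vowel that changes, the process is regressive (anticipatory).

regressive nasality assimilation (vowel nasalisation)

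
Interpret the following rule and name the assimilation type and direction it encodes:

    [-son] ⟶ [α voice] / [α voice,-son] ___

progressive voicing assimilation

The rule copies [voice] from the environment onto the target, so the assimilating feature is voicing.
Since the environment is written before the underscore, the trigger precedes the target; the direction is progressive.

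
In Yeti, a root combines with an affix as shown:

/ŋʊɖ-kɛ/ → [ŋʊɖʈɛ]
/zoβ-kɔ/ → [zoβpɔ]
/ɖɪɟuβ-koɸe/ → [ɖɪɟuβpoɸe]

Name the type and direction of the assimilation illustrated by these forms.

Underlying /k/ is realised as [ʈ] next to /ɖ/; /ɖ/ itself does not change.
The change velar → retroflex matches the place of the preceding /ɖ/, identifying this as place assimilation.
Manner and voice are unchanged, so the assimilation is partial, not total.
The same holds elsewhere in the data: /k/ → [p] after /β/ (velar → bilabial, matching bilabial) — only place changes, and always toward the preceding segment.
Since the segment that changes follows the conditioning segment, the assimilation is progressive.

progressive place assimilation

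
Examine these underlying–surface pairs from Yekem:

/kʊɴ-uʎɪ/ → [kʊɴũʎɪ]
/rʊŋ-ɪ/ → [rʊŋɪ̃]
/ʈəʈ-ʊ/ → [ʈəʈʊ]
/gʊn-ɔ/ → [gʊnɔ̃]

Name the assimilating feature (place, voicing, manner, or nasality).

The vowel /u/ surfaces as nasalised [ũ] next to the preceding nasal /ɴ/ — it has acquired the [+nasal] feature of its neighbour.
The other forms show the same pattern: /ɪ/ → [ɪ̃] after /ŋ/; /ɔ/ → [ɔ̃] after /n/ — each time a vowel is nasalised next to a preceding nasal.
No change occurs in [ʈəʈʊ] because the vowel at the boundary is adjacent to an oral consonant, not a nasal (/ʊ/ next to /ʈ/).

nasality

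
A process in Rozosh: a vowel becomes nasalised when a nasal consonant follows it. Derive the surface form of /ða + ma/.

/a/ sits next to the nasal /m/ and is therefore nasalised to [ã].

[ðãma]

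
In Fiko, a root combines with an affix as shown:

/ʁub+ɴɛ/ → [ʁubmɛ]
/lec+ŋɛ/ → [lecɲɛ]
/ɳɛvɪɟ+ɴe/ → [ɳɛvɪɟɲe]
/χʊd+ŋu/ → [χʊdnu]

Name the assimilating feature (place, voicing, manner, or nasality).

place

Comparing underlying and surface forms, /ɴ/ → [m] is the alternation; the neighbouring /b/ is constant.
The change uvular → bilabial matches the place of the preceding /b/, identifying this as place assimilation.
Checking the remaining alternations: /ŋ/ → [ɲ] after /c/ (velar → palatal, matching palatal); /ɴ/ → [ɲ] after /ɟ/ (uvular → palatal, matching palatal); /ŋ/ → [n] after /d/ (velar → alveolar, matching alveolar) — only place changes, and always toward the preceding segment.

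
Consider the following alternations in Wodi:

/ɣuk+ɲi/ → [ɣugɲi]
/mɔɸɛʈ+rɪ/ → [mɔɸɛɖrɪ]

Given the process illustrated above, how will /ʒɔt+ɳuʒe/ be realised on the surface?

[ʒɔdɳuʒe]

The data show regressive voicing assimilation: /k/ → [g] before /ɲ/; /ʈ/ → [ɖ] before /r/. In each pair only voicing changes, matching the following consonant, while place and manner stay constant.
/t/ is a voiceless alveolar stop. The following trigger /ɳ/ is voiced, so /t/ must become voiced as well.
The voiced alveolar stop is [d], so /t/ → [d].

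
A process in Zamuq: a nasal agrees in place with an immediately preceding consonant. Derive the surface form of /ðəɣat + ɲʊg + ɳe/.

[ðəɣatnʊgŋe]

The rule targets /ɲ/ (voiced palatal nasal), which sits after the trigger /t/ (alveolar).
Changing only its place to alveolar gives [n] — the voiced alveolar nasal.
At the second juncture, /ɳ/ likewise becomes [ŋ] adjacent to /g/.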